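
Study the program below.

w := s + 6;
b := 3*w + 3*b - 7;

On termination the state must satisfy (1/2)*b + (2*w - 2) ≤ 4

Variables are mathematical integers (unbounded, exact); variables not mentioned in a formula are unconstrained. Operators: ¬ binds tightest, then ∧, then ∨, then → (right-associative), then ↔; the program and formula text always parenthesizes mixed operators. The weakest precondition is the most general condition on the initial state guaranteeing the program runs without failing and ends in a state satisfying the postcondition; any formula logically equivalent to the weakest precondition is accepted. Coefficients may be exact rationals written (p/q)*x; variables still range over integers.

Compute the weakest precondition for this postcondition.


Working backward. After the program, the postcondition (1/2)*b + (2*w - 2) ≤ 4 must hold; in canonical form it is (1/2)*b + 2*w ≤ 6.
Before b := 3*w + 3*b - 7: (3/2)*b + (7/2)*w ≤ 19/2
Before w := s + 6: (3/2)*b + (7/2)*s ≤ -23/2
Answer: WP = (3/2)*b + (7/2)*s ≤ -23/2


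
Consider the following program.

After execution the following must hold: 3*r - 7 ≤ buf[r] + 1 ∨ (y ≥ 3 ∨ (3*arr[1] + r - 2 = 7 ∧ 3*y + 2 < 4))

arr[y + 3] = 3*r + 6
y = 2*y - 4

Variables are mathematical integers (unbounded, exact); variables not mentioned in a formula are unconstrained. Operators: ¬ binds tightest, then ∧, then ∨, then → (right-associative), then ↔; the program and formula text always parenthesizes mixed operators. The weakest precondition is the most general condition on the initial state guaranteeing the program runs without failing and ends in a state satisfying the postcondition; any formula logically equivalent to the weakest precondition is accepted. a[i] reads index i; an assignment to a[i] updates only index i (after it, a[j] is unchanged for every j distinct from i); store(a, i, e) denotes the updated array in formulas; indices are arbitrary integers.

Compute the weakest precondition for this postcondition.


Working backward. After the program, the postcondition 3*r - 7 ≤ buf[r] + 1 ∨ (y ≥ 3 ∨ (3*arr[1] + r - 2 = 7 ∧ 3*y + 2 < 4)) must hold; in canonical form it is 3*r ≤ buf[r] + 8 ∨ y ≥ 3 ∨ (3*arr[1] + r = 9 ∧ 3*y < 2).
Before y := 2*y - 4: 3*r ≤ buf[r] + 8 ∨ 2*y ≥ 7 ∨ (3*arr[1] + r = 9 ∧ 6*y < 14)
Before arr[y + 3] := 3*r + 6: 3*r ≤ buf[r] + 8 ∨ 2*y ≥ 7 ∨ (3*store(arr, y + 3, 3*r + 6)[1] + r = 9 ∧ 6*y < 14)
Answer: WP = 3*r ≤ buf[r] + 8 ∨ 2*y ≥ 7 ∨ (3*store(arr, y + 3, 3*r + 6)[1] + r = 9 ∧ 6*y < 14)


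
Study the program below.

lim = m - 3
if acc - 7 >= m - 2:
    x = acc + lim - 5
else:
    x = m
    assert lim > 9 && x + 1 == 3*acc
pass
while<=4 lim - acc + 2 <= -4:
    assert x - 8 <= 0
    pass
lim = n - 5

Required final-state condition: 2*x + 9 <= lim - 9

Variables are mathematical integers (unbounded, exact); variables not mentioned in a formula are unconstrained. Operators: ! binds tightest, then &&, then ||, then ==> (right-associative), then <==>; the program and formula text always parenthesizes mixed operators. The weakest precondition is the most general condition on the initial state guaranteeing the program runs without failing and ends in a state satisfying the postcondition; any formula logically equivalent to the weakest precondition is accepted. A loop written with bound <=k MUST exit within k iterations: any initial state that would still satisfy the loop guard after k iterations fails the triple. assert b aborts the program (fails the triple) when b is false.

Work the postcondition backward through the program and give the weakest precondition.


Working backward. After the program, the postcondition 2*x + 9 <= lim - 9 must hold; in canonical form it is 2*x <= lim - 18.
Before lim := n - 5: 2*x <= n - 23
Before the loop (bound <=4), unroll the exhaustion recursion (WP_0 = exit-now case; WP_j = one more guarded iteration, up to j = 4):
  WP_0: (!(lim <= acc - 6)) && 2*x <= n - 23
  WP_1: (lim <= acc - 6 ==> (x <= 8 && (!(lim <= acc - 6)) && 2*x <= n - 23)) && ((!(lim <= acc - 6)) ==> 2*x <= n - 23)
  WP_2: (lim <= acc - 6 ==> (x <= 8 && (lim <= acc - 6 ==> (x <= 8 && (!(lim <= acc - 6)) && 2*x <= n - 23)) && ((!(lim <= acc - 6)) ==> 2*x <= n - 23))) && ((!(lim <= acc - 6)) ==> 2*x <= n - 23)
  WP_3: (lim <= acc - 6 ==> (x <= 8 && (lim <= acc - 6 ==> (x <= 8 && (lim <= acc - 6 ==> (x <= 8 && (!(lim <= acc - 6)) && 2*x <= n - 23)) && ((!(lim <= acc - 6)) ==> 2*x <= n - 23))) && ((!(lim <= acc - 6)) ==> 2*x <= n - 23))) && ((!(lim <= acc - 6)) ==> 2*x <= n - 23)
  WP_4: (lim <= acc - 6 ==> (x <= 8 && (lim <= acc - 6 ==> (x <= 8 && (lim <= acc - 6 ==> (x <= 8 && (lim <= acc - 6 ==> (x <= 8 && (!(lim <= acc - 6)) && 2*x <= n - 23)) && ((!(lim <= acc - 6)) ==> 2*x <= n - 23))) && ((!(lim <= acc - 6)) ==> 2*x <= n - 23))) && ((!(lim <= acc - 6)) ==> 2*x <= n - 23))) && ((!(lim <= acc - 6)) ==> 2*x <= n - 23)
So before the loop: (lim <= acc - 6 ==> (x <= 8 && (lim <= acc - 6 ==> (x <= 8 && (lim <= acc - 6 ==> (x <= 8 && (lim <= acc - 6 ==> (x <= 8 && (!(lim <= acc - 6)) && 2*x <= n - 23)) && ((!(lim <= acc - 6)) ==> 2*x <= n - 23))) && ((!(lim <= acc - 6)) ==> 2*x <= n - 23))) && ((!(lim <= acc - 6)) ==> 2*x <= n - 23))) && ((!(lim <= acc - 6)) ==> 2*x <= n - 23)
Before skip: (lim <= acc - 6 ==> (x <= 8 && (lim <= acc - 6 ==> (x <= 8 && (lim <= acc - 6 ==> (x <= 8 && (lim <= acc - 6 ==> (x <= 8 && (!(lim <= acc - 6)) && 2*x <= n - 23)) && ((!(lim <= acc - 6)) ==> 2*x <= n - 23))) && ((!(lim <= acc - 6)) ==> 2*x <= n - 23))) && ((!(lim <= acc - 6)) ==> 2*x <= n - 23))) && ((!(lim <= acc - 6)) ==> 2*x <= n - 23)
Then branch requires (lim <= acc - 6 ==> (acc + lim <= 13 && (lim <= acc - 6 ==> (acc + lim <= 13 && (lim <= acc - 6 ==> (acc + lim <= 13 && (lim <= acc - 6 ==> (acc + lim <= 13 && (!(lim <= acc - 6)) && 2*acc + 2*lim <= n - 13)) && ((!(lim <= acc - 6)) ==> 2*acc + 2*lim <= n - 13))) && ((!(lim <= acc - 6)) ==> 2*acc + 2*lim <= n - 13))) && ((!(lim <= acc - 6)) ==> 2*acc + 2*lim <= n - 13))) && ((!(lim <= acc - 6)) ==> 2*acc + 2*lim <= n - 13); else branch requires lim > 9 && m == 3*acc - 1 && (lim <= acc - 6 ==> (m <= 8 && (lim <= acc - 6 ==> (m <= 8 && (lim <= acc - 6 ==> (m <= 8 && (lim <= acc - 6 ==> (m <= 8 && (!(lim <= acc - 6)) && 2*m <= n - 23)) && ((!(lim <= acc - 6)) ==> 2*m <= n - 23))) && ((!(lim <= acc - 6)) ==> 2*m <= n - 23))) && ((!(lim <= acc - 6)) ==> 2*m <= n - 23))) && ((!(lim <= acc - 6)) ==> 2*m <= n - 23).
Before the if: (acc >= m + 5 ==> ((lim <= acc - 6 ==> (acc + lim <= 13 && (lim <= acc - 6 ==> (acc + lim <= 13 && (lim <= acc - 6 ==> (acc + lim <= 13 && (lim <= acc - 6 ==> (acc + lim <= 13 && (!(lim <= acc - 6)) && 2*acc + 2*lim <= n - 13)) && ((!(lim <= acc - 6)) ==> 2*acc + 2*lim <= n - 13))) && ((!(lim <= acc - 6)) ==> 2*acc + 2*lim <= n - 13))) && ((!(lim <= acc - 6)) ==> 2*acc + 2*lim <= n - 13))) && ((!(lim <= acc - 6)) ==> 2*acc + 2*lim <= n - 13))) && ((!(acc >= m + 5)) ==> (lim > 9 && m == 3*acc - 1 && (lim <= acc - 6 ==> (m <= 8 && (lim <= acc - 6 ==> (m <= 8 && (lim <= acc - 6 ==> (m <= 8 && (lim <= acc - 6 ==> (m <= 8 && (!(lim <= acc - 6)) && 2*m <= n - 23)) && ((!(lim <= acc - 6)) ==> 2*m <= n - 23))) && ((!(lim <= acc - 6)) ==> 2*m <= n - 23))) && ((!(lim <= acc - 6)) ==> 2*m <= n - 23))) && ((!(lim <= acc - 6)) ==> 2*m <= n - 23)))
Before lim := m - 3: (acc >= m + 5 ==> ((m <= acc - 3 ==> (acc + m <= 16 && (m <= acc - 3 ==> (acc + m <= 16 && (m <= acc - 3 ==> (acc + m <= 16 && (m <= acc - 3 ==> (acc + m <= 16 && (!(m <= acc - 3)) && 2*acc + 2*m <= n - 7)) && ((!(m <= acc - 3)) ==> 2*acc + 2*m <= n - 7))) && ((!(m <= acc - 3)) ==> 2*acc + 2*m <= n - 7))) && ((!(m <= acc - 3)) ==> 2*acc + 2*m <= n - 7))) && ((!(m <= acc - 3)) ==> 2*acc + 2*m <= n - 7))) && ((!(acc >= m + 5)) ==> (m > 12 && m == 3*acc - 1 && (m <= acc - 3 ==> (m <= 8 && (m <= acc - 3 ==> (m <= 8 && (m <= acc - 3 ==> (m <= 8 && (m <= acc - 3 ==> (m <= 8 && (!(m <= acc - 3)) && 2*m <= n - 23)) && ((!(m <= acc - 3)) ==> 2*m <= n - 23))) && ((!(m <= acc - 3)) ==> 2*m <= n - 23))) && ((!(m <= acc - 3)) ==> 2*m <= n - 23))) && ((!(m <= acc - 3)) ==> 2*m <= n - 23)))
Answer: WP = (acc >= m + 5 ==> ((m <= acc - 3 ==> (acc + m <= 16 && (m <= acc - 3 ==> (acc + m <= 16 && (m <= acc - 3 ==> (acc + m <= 16 && (m <= acc - 3 ==> (acc + m <= 16 && (!(m <= acc - 3)) && 2*acc + 2*m <= n - 7)) && ((!(m <= acc - 3)) ==> 2*acc + 2*m <= n - 7))) && ((!(m <= acc - 3)) ==> 2*acc + 2*m <= n - 7))) && ((!(m <= acc - 3)) ==> 2*acc + 2*m <= n - 7))) && ((!(m <= acc - 3)) ==> 2*acc + 2*m <= n - 7))) && ((!(acc >= m + 5)) ==> (m > 12 && m == 3*acc - 1 && (m <= acc - 3 ==> (m <= 8 && (m <= acc - 3 ==> (m <= 8 && (m <= acc - 3 ==> (m <= 8 && (m <= acc - 3 ==> (m <= 8 && (!(m <= acc - 3)) && 2*m <= n - 23)) && ((!(m <= acc - 3)) ==> 2*m <= n - 23))) && ((!(m <= acc - 3)) ==> 2*m <= n - 23))) && ((!(m <= acc - 3)) ==> 2*m <= n - 23))) && ((!(m <= acc - 3)) ==> 2*m <= n - 23)))


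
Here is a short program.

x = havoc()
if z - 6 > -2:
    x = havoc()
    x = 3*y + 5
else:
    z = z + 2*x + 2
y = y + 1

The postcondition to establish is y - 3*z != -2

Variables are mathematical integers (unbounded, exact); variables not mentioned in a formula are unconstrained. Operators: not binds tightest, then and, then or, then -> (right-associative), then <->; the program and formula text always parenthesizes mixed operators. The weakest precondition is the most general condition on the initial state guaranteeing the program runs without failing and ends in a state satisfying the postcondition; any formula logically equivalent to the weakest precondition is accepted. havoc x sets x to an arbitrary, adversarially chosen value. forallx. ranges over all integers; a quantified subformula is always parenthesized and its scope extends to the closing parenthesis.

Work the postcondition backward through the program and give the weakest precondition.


Working backward. After the program, the postcondition y - 3*z != -2 must hold; in canonical form it is y != 3*z - 2.
Before y := y + 1: y != 3*z - 3
Then branch requires y != 3*z - 3; else branch requires y != 6*x + 3*z + 3.
Before the if: (z > 4 -> y != 3*z - 3) and ((not (z > 4)) -> y != 6*x + 3*z + 3)
Before havoc x: forall x_1. ((z > 4 -> y != 3*z - 3) and ((not (z > 4)) -> y != 6*x_1 + 3*z + 3))
Answer: WP = forall x_1. ((z > 4 -> y != 3*z - 3) and ((not (z > 4)) -> y != 6*x_1 + 3*z + 3))


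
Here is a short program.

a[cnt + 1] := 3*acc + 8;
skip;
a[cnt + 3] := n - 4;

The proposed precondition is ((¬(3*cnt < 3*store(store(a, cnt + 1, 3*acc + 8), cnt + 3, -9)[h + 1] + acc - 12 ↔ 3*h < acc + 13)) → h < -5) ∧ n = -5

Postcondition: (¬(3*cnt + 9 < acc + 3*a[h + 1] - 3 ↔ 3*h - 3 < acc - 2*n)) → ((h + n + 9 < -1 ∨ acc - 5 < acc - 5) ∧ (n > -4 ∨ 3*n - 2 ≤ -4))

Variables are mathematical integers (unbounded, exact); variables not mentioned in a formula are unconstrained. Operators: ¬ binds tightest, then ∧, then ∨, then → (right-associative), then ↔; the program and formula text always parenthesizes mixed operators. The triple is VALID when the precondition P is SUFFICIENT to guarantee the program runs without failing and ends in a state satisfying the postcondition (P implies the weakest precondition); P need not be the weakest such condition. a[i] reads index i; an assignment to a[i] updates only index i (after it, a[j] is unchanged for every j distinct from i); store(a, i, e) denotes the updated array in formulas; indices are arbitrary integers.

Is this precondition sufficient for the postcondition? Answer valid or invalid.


Working backward. After the program, the postcondition (¬(3*cnt + 9 < acc + 3*a[h + 1] - 3 ↔ 3*h - 3 < acc - 2*n)) → ((h + n + 9 < -1 ∨ acc - 5 < acc - 5) ∧ (n > -4 ∨ 3*n - 2 ≤ -4)) must hold; in canonical form it is (¬(3*cnt < 3*a[h + 1] + acc - 12 ↔ 3*h + 2*n < acc + 3)) → (h + n < -10 ∧ (n > -4 ∨ 3*n ≤ -2)).
Before a[cnt + 3] := n - 4: (¬(3*cnt < 3*store(a, cnt + 3, n - 4)[h + 1] + acc - 12 ↔ 3*h + 2*n < acc + 3)) → (h + n < -10 ∧ (n > -4 ∨ 3*n ≤ -2))
Before skip: (¬(3*cnt < 3*store(a, cnt + 3, n - 4)[h + 1] + acc - 12 ↔ 3*h + 2*n < acc + 3)) → (h + n < -10 ∧ (n > -4 ∨ 3*n ≤ -2))
Before a[cnt + 1] := 3*acc + 8: (¬(3*cnt < 3*store(store(a, cnt + 1, 3*acc + 8), cnt + 3, n - 4)[h + 1] + acc - 12 ↔ 3*h + 2*n < acc + 3)) → (h + n < -10 ∧ (n > -4 ∨ 3*n ≤ -2))
The weakest precondition is (¬(3*cnt < 3*store(store(a, cnt + 1, 3*acc + 8), cnt + 3, n - 4)[h + 1] + acc - 12 ↔ 3*h + 2*n < acc + 3)) → (h + n < -10 ∧ (n > -4 ∨ 3*n ≤ -2)).
Check whether ((¬(3*cnt < 3*store(store(a, cnt + 1, 3*acc + 8), cnt + 3, -9)[h + 1] + acc - 12 ↔ 3*h < acc + 13)) → h < -5) ∧ n = -5 implies it.
Every state satisfying the precondition satisfies the weakest precondition: the implication holds.
Answer: valid


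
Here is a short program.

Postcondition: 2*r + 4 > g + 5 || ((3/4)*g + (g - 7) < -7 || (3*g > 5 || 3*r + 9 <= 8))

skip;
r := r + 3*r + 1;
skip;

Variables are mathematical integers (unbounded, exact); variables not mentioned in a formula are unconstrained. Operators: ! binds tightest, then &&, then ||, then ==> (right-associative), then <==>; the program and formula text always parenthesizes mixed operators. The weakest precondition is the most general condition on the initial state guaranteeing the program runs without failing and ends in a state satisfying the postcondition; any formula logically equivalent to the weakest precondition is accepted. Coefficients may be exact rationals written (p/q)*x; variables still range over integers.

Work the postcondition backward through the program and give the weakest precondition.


Working backward. After the program, the postcondition 2*r + 4 > g + 5 || ((3/4)*g + (g - 7) < -7 || (3*g > 5 || 3*r + 9 <= 8)) must hold; in canonical form it is 2*r > g + 1 || (7/4)*g < 0 || 3*g > 5 || 3*r <= -1.
Before skip: 2*r > g + 1 || (7/4)*g < 0 || 3*g > 5 || 3*r <= -1
Before r := r + 3*r + 1: 8*r > g - 1 || (7/4)*g < 0 || 3*g > 5 || 12*r <= -4
Before skip: 8*r > g - 1 || (7/4)*g < 0 || 3*g > 5 || 12*r <= -4
Answer: WP = 8*r > g - 1 || (7/4)*g < 0 || 3*g > 5 || 12*r <= -4


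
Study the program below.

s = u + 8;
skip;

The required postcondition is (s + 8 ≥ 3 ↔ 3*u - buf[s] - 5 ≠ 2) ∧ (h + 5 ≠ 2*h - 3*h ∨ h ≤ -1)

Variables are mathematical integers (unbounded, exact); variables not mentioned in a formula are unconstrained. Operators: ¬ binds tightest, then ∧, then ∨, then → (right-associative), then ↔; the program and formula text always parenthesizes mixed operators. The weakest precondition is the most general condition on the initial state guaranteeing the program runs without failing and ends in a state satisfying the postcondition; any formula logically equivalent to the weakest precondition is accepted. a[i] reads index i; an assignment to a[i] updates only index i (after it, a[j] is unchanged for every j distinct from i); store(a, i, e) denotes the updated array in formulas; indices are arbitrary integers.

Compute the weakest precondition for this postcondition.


Working backward. After the program, the postcondition (s + 8 ≥ 3 ↔ 3*u - buf[s] - 5 ≠ 2) ∧ (h + 5 ≠ 2*h - 3*h ∨ h ≤ -1) must hold; in canonical form it is (s ≥ -5 ↔ 3*u ≠ buf[s] + 7) ∧ (2*h ≠ -5 ∨ h ≤ -1).
Before skip: (s ≥ -5 ↔ 3*u ≠ buf[s] + 7) ∧ (2*h ≠ -5 ∨ h ≤ -1)
Before s := u + 8: (u ≥ -13 ↔ 3*u ≠ buf[u + 8] + 7) ∧ (2*h ≠ -5 ∨ h ≤ -1)
Answer: WP = (u ≥ -13 ↔ 3*u ≠ buf[u + 8] + 7) ∧ (2*h ≠ -5 ∨ h ≤ -1)


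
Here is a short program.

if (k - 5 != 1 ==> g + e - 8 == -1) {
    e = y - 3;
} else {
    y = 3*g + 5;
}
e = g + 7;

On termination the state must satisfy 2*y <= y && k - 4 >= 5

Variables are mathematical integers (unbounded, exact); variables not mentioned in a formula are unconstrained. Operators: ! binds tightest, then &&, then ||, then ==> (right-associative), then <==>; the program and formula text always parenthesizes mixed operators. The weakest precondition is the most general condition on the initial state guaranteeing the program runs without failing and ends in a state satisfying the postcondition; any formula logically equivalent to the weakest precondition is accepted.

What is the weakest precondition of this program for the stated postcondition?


Working backward. After the program, the postcondition 2*y <= y && k - 4 >= 5 must hold; in canonical form it is y <= 0 && k >= 9.
Before e := g + 7: y <= 0 && k >= 9
Then branch requires y <= 0 && k >= 9; else branch requires 3*g <= -5 && k >= 9.
Before the if: ((k != 6 ==> e + g == 7) ==> (y <= 0 && k >= 9)) && ((!(k != 6 ==> e + g == 7)) ==> (3*g <= -5 && k >= 9))
Answer: WP = ((k != 6 ==> e + g == 7) ==> (y <= 0 && k >= 9)) && ((!(k != 6 ==> e + g == 7)) ==> (3*g <= -5 && k >= 9))


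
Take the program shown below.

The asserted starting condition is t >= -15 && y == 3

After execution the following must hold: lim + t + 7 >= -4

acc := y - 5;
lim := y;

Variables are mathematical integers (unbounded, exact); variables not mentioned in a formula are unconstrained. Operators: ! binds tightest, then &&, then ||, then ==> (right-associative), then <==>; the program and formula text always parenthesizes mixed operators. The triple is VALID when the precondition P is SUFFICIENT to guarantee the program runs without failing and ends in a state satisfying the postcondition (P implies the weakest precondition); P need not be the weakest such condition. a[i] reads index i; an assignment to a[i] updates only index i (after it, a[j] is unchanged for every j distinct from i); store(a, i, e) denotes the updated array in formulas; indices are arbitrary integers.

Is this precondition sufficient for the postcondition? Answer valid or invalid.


Working backward. After the program, the postcondition lim + t + 7 >= -4 must hold; in canonical form it is lim + t >= -11.
Before lim := y: t + y >= -11
Before acc := y - 5: t + y >= -11
The weakest precondition is t + y >= -11.
Check whether t >= -15 && y == 3 implies it.
Countermodel: at the initial state t = -15, y = 3, the precondition holds but the weakest precondition fails.
Answer: invalid


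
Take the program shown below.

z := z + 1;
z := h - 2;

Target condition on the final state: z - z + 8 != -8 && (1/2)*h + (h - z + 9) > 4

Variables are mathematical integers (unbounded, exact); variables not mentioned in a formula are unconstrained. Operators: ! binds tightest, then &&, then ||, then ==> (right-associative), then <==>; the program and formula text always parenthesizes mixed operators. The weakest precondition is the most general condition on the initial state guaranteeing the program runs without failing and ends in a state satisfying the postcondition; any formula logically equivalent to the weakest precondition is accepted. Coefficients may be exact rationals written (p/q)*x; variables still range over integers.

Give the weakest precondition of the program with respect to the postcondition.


Working backward. After the program, the postcondition z - z + 8 != -8 && (1/2)*h + (h - z + 9) > 4 must hold; in canonical form it is (3/2)*h > z - 5.
Before z := h - 2: (1/2)*h > -7
Before z := z + 1: (1/2)*h > -7
Answer: WP = (1/2)*h > -7


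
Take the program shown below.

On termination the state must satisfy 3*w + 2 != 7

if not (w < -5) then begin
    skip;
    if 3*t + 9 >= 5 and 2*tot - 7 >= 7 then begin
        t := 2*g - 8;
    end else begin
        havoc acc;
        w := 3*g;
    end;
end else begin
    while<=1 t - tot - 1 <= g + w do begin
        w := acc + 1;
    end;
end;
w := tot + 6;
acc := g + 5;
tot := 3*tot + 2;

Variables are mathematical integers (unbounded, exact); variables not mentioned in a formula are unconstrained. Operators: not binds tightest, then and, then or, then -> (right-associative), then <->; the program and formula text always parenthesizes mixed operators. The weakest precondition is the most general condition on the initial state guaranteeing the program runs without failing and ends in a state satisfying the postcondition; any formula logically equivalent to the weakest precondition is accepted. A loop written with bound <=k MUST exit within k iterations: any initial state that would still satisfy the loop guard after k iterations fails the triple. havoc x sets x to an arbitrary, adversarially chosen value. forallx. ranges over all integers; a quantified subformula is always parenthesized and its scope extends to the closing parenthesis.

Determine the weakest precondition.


Working backward. After the program, the postcondition 3*w + 2 != 7 must hold; in canonical form it is 3*w != 5.
Before tot := 3*tot + 2: 3*w != 5
Before acc := g + 5: 3*w != 5
Before w := tot + 6: 3*tot != -13
Then branch requires ((3*t >= -4 and 2*tot >= 14) -> 3*tot != -13) and ((not (3*t >= -4 and 2*tot >= 14)) -> 3*tot != -13); else branch requires (t <= g + tot + w + 1 -> ((not (t <= acc + g + tot + 2)) and 3*tot != -13)) and ((not (t <= g + tot + w + 1)) -> 3*tot != -13).
Before the if: ((not (w < -5)) -> (((3*t >= -4 and 2*tot >= 14) -> 3*tot != -13) and ((not (3*t >= -4 and 2*tot >= 14)) -> 3*tot != -13))) and (w < -5 -> ((t <= g + tot + w + 1 -> ((not (t <= acc + g + tot + 2)) and 3*tot != -13)) and ((not (t <= g + tot + w + 1)) -> 3*tot != -13)))
Answer: WP = ((not (w < -5)) -> (((3*t >= -4 and 2*tot >= 14) -> 3*tot != -13) and ((not (3*t >= -4 and 2*tot >= 14)) -> 3*tot != -13))) and (w < -5 -> ((t <= g + tot + w + 1 -> ((not (t <= acc + g + tot + 2)) and 3*tot != -13)) and ((not (t <= g + tot + w + 1)) -> 3*tot != -13)))


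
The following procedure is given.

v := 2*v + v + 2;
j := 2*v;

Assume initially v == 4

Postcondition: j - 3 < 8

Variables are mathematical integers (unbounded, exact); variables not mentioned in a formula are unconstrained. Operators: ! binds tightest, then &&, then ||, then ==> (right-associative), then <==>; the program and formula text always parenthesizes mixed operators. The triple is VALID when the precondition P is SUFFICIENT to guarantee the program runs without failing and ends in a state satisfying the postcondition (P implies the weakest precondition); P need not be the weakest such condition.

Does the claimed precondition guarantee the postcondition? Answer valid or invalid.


Working backward. After the program, the postcondition j - 3 < 8 must hold; in canonical form it is j < 11.
Before j := 2*v: 2*v < 11
Before v := 2*v + v + 2: 6*v < 7
The weakest precondition is 6*v < 7.
Check whether v == 4 implies it.
Countermodel: at the initial state v = 4, the precondition holds but the weakest precondition fails.
Answer: invalid


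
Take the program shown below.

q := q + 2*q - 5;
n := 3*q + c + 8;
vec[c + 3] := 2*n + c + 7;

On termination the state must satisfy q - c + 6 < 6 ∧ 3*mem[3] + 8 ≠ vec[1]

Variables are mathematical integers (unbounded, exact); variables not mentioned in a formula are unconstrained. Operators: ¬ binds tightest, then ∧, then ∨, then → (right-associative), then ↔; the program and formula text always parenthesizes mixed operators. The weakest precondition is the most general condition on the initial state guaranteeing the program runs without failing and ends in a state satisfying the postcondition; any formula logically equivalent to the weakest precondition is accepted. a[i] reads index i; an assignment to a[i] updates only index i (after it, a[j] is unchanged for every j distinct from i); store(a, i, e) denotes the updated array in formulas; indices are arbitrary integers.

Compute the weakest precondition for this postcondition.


Working backward. After the program, the postcondition q - c + 6 < 6 ∧ 3*mem[3] + 8 ≠ vec[1] must hold; in canonical form it is q < c ∧ 3*mem[3] ≠ vec[1] - 8.
Before vec[c + 3] := 2*n + c + 7: q < c ∧ 3*mem[3] ≠ store(vec, c + 3, c + 2*n + 7)[1] - 8
Before n := 3*q + c + 8: q < c ∧ 3*mem[3] ≠ store(vec, c + 3, 3*c + 6*q + 23)[1] - 8
Before q := q + 2*q - 5: 3*q < c + 5 ∧ 3*mem[3] ≠ store(vec, c + 3, 3*c + 18*q - 7)[1] - 8
Answer: WP = 3*q < c + 5 ∧ 3*mem[3] ≠ store(vec, c + 3, 3*c + 18*q - 7)[1] - 8


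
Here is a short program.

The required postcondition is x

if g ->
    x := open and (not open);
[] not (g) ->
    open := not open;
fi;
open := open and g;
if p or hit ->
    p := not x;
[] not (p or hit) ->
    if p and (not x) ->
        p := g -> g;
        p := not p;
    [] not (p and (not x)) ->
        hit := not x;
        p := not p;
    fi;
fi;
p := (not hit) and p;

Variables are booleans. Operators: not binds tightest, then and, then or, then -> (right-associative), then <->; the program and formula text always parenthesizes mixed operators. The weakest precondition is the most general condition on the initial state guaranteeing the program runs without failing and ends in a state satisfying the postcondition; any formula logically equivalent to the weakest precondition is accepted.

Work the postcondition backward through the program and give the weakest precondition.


Working backward. After the program, x must hold.
Before p := (not hit) and p: x
Then branch requires x; else branch requires ((p and (not x)) -> x) and ((not (p and (not x))) -> x).
Before the if: ((p or hit) -> x) and ((not (p or hit)) -> (((p and (not x)) -> x) and ((not (p and (not x))) -> x)))
Before open := open and g: ((p or hit) -> x) and ((not (p or hit)) -> (((p and (not x)) -> x) and ((not (p and (not x))) -> x)))
Then branch requires false; else branch requires ((p or hit) -> x) and ((not (p or hit)) -> (((p and (not x)) -> x) and ((not (p and (not x))) -> x))).
Before the if: (not g) and ((not g) -> (((p or hit) -> x) and ((not (p or hit)) -> (((p and (not x)) -> x) and ((not (p and (not x))) -> x)))))
Answer: WP = (not g) and ((not g) -> (((p or hit) -> x) and ((not (p or hit)) -> (((p and (not x)) -> x) and ((not (p and (not x))) -> x)))))


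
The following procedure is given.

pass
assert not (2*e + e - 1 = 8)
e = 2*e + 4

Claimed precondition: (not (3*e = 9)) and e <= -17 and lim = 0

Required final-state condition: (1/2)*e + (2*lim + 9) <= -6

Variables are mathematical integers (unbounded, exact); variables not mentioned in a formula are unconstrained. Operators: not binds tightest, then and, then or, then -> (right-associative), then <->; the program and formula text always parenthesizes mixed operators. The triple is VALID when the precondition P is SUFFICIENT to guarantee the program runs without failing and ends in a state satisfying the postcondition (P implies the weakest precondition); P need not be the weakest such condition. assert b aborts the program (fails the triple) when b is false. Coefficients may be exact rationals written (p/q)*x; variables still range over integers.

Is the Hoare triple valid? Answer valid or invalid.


Working backward. After the program, the postcondition (1/2)*e + (2*lim + 9) <= -6 must hold; in canonical form it is (1/2)*e + 2*lim <= -15.
Before e := 2*e + 4: e + 2*lim <= -17
Before assert not (2*e + e - 1 = 8): (not (3*e = 9)) and e + 2*lim <= -17
Before skip: (not (3*e = 9)) and e + 2*lim <= -17
The weakest precondition is (not (3*e = 9)) and e + 2*lim <= -17.
Check whether (not (3*e = 9)) and e <= -17 and lim = 0 implies it.
Every state satisfying the precondition satisfies the weakest precondition: the implication holds.
Answer: valid


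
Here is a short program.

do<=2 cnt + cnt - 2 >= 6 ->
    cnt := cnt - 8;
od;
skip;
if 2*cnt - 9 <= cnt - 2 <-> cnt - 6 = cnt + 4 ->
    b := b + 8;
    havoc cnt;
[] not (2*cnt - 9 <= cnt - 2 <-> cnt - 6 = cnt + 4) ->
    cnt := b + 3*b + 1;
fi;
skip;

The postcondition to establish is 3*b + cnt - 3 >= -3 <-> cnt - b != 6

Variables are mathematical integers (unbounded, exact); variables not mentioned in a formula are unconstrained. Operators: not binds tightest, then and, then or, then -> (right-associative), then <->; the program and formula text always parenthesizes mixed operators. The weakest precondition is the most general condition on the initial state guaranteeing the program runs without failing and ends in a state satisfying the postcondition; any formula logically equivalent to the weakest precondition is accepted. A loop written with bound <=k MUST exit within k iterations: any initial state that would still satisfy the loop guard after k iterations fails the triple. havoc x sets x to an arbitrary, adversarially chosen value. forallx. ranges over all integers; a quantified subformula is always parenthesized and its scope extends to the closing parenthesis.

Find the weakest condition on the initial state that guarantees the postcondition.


Working backward. After the program, the postcondition 3*b + cnt - 3 >= -3 <-> cnt - b != 6 must hold; in canonical form it is 3*b + cnt >= 0 <-> cnt != b + 6.
Before skip: 3*b + cnt >= 0 <-> cnt != b + 6
Then branch requires forall cnt_1. (3*b + cnt_1 >= -24 <-> cnt_1 != b + 14); else branch requires 7*b >= -1 <-> 3*b != 5.
Before the if: ((not (cnt <= 7)) -> (forall cnt_1. (3*b + cnt_1 >= -24 <-> cnt_1 != b + 14))) and (cnt <= 7 -> (7*b >= -1 <-> 3*b != 5))
Before skip: ((not (cnt <= 7)) -> (forall cnt_1. (3*b + cnt_1 >= -24 <-> cnt_1 != b + 14))) and (cnt <= 7 -> (7*b >= -1 <-> 3*b != 5))
Before the loop (bound <=2), unroll the exhaustion recursion (WP_0 = exit-now case; WP_j = one more guarded iteration, up to j = 2):
  WP_0: (not (2*cnt >= 8)) and ((not (cnt <= 7)) -> (forall cnt_1. (3*b + cnt_1 >= -24 <-> cnt_1 != b + 14))) and (cnt <= 7 -> (7*b >= -1 <-> 3*b != 5))
  WP_1: (2*cnt >= 8 -> ((not (2*cnt >= 24)) and ((not (cnt <= 15)) -> (forall cnt_1. (3*b + cnt_1 >= -24 <-> cnt_1 != b + 14))) and (cnt <= 15 -> (7*b >= -1 <-> 3*b != 5)))) and ((not (2*cnt >= 8)) -> (((not (cnt <= 7)) -> (forall cnt_1. (3*b + cnt_1 >= -24 <-> cnt_1 != b + 14))) and (cnt <= 7 -> (7*b >= -1 <-> 3*b != 5))))
  WP_2: (2*cnt >= 8 -> ((2*cnt >= 24 -> ((not (2*cnt >= 40)) and ((not (cnt <= 23)) -> (forall cnt_1. (3*b + cnt_1 >= -24 <-> cnt_1 != b + 14))) and (cnt <= 23 -> (7*b >= -1 <-> 3*b != 5)))) and ((not (2*cnt >= 24)) -> (((not (cnt <= 15)) -> (forall cnt_1. (3*b + cnt_1 >= -24 <-> cnt_1 != b + 14))) and (cnt <= 15 -> (7*b >= -1 <-> 3*b != 5)))))) and ((not (2*cnt >= 8)) -> (((not (cnt <= 7)) -> (forall cnt_1. (3*b + cnt_1 >= -24 <-> cnt_1 != b + 14))) and (cnt <= 7 -> (7*b >= -1 <-> 3*b != 5))))
So before the loop: (2*cnt >= 8 -> ((2*cnt >= 24 -> ((not (2*cnt >= 40)) and ((not (cnt <= 23)) -> (forall cnt_1. (3*b + cnt_1 >= -24 <-> cnt_1 != b + 14))) and (cnt <= 23 -> (7*b >= -1 <-> 3*b != 5)))) and ((not (2*cnt >= 24)) -> (((not (cnt <= 15)) -> (forall cnt_1. (3*b + cnt_1 >= -24 <-> cnt_1 != b + 14))) and (cnt <= 15 -> (7*b >= -1 <-> 3*b != 5)))))) and ((not (2*cnt >= 8)) -> (((not (cnt <= 7)) -> (forall cnt_1. (3*b + cnt_1 >= -24 <-> cnt_1 != b + 14))) and (cnt <= 7 -> (7*b >= -1 <-> 3*b != 5))))
Answer: WP = (2*cnt >= 8 -> ((2*cnt >= 24 -> ((not (2*cnt >= 40)) and ((not (cnt <= 23)) -> (forall cnt_1. (3*b + cnt_1 >= -24 <-> cnt_1 != b + 14))) and (cnt <= 23 -> (7*b >= -1 <-> 3*b != 5)))) and ((not (2*cnt >= 24)) -> (((not (cnt <= 15)) -> (forall cnt_1. (3*b + cnt_1 >= -24 <-> cnt_1 != b + 14))) and (cnt <= 15 -> (7*b >= -1 <-> 3*b != 5)))))) and ((not (2*cnt >= 8)) -> (((not (cnt <= 7)) -> (forall cnt_1. (3*b + cnt_1 >= -24 <-> cnt_1 != b + 14))) and (cnt <= 7 -> (7*b >= -1 <-> 3*b != 5))))


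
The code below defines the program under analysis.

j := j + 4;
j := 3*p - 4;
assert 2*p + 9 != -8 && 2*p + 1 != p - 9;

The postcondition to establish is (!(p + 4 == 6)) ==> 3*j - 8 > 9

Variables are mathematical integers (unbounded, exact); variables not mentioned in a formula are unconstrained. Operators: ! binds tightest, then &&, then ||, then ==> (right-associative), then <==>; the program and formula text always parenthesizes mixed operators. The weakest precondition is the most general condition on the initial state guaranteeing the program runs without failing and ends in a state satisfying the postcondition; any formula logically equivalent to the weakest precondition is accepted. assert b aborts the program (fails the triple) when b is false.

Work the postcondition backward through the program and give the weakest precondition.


Working backward. After the program, the postcondition (!(p + 4 == 6)) ==> 3*j - 8 > 9 must hold; in canonical form it is (!(p == 2)) ==> 3*j > 17.
Before assert 2*p + 9 != -8 && 2*p + 1 != p - 9: 2*p != -17 && p != -10 && ((!(p == 2)) ==> 3*j > 17)
Before j := 3*p - 4: 2*p != -17 && p != -10 && ((!(p == 2)) ==> 9*p > 29)
Before j := j + 4: 2*p != -17 && p != -10 && ((!(p == 2)) ==> 9*p > 29)
Answer: WP = 2*p != -17 && p != -10 && ((!(p == 2)) ==> 9*p > 29)


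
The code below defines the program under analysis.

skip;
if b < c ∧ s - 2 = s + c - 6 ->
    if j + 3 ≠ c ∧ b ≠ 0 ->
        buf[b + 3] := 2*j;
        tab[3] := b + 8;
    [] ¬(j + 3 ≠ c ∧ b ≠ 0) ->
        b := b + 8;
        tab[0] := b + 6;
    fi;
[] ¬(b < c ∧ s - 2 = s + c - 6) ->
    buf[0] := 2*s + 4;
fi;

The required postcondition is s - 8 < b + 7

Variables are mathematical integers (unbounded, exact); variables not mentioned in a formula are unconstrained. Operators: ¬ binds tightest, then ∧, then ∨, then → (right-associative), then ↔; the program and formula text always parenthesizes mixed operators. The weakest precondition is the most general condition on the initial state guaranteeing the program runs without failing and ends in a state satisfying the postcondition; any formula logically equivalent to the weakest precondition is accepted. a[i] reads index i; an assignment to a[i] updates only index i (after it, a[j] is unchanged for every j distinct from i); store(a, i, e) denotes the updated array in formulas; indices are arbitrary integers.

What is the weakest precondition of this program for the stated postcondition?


Working backward. After the program, the postcondition s - 8 < b + 7 must hold; in canonical form it is s < b + 15.
Then branch requires ((j ≠ c - 3 ∧ b ≠ 0) → s < b + 15) ∧ ((¬(j ≠ c - 3 ∧ b ≠ 0)) → s < b + 23); else branch requires s < b + 15.
Before the if: ((b < c ∧ c = 4) → (((j ≠ c - 3 ∧ b ≠ 0) → s < b + 15) ∧ ((¬(j ≠ c - 3 ∧ b ≠ 0)) → s < b + 23))) ∧ ((¬(b < c ∧ c = 4)) → s < b + 15)
Before skip: ((b < c ∧ c = 4) → (((j ≠ c - 3 ∧ b ≠ 0) → s < b + 15) ∧ ((¬(j ≠ c - 3 ∧ b ≠ 0)) → s < b + 23))) ∧ ((¬(b < c ∧ c = 4)) → s < b + 15)
Answer: WP = ((b < c ∧ c = 4) → (((j ≠ c - 3 ∧ b ≠ 0) → s < b + 15) ∧ ((¬(j ≠ c - 3 ∧ b ≠ 0)) → s < b + 23))) ∧ ((¬(b < c ∧ c = 4)) → s < b + 15)


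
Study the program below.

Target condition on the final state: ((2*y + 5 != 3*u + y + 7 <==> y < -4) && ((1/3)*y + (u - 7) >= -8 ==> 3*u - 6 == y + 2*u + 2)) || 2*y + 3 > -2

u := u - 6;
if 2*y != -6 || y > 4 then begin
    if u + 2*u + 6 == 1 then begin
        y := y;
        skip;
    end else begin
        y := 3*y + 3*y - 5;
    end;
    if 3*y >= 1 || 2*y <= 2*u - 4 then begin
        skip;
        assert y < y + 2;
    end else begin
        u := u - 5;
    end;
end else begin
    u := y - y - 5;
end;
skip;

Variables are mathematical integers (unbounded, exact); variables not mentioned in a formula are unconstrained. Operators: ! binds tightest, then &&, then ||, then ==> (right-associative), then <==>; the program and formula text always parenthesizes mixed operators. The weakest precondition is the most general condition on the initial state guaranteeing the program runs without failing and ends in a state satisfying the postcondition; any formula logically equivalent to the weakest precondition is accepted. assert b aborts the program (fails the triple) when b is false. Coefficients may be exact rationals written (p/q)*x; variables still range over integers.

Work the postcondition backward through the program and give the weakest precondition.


Working backward. After the program, the postcondition ((2*y + 5 != 3*u + y + 7 <==> y < -4) && ((1/3)*y + (u - 7) >= -8 ==> 3*u - 6 == y + 2*u + 2)) || 2*y + 3 > -2 must hold; in canonical form it is ((y != 3*u + 2 <==> y < -4) && (u + (1/3)*y >= -1 ==> u == y + 8)) || 2*y > -5.
Before skip: ((y != 3*u + 2 <==> y < -4) && (u + (1/3)*y >= -1 ==> u == y + 8)) || 2*y > -5
Then branch requires (3*u == -5 ==> (((3*y >= 1 || 2*y <= 2*u - 4) ==> (((y != 3*u + 2 <==> y < -4) && (u + (1/3)*y >= -1 ==> u == y + 8)) || 2*y > -5)) && ((!(3*y >= 1 || 2*y <= 2*u - 4)) ==> (((y != 3*u - 13 <==> y < -4) && (u + (1/3)*y >= 4 ==> u == y + 13)) || 2*y > -5)))) && ((!(3*u == -5)) ==> (((18*y >= 16 || 12*y <= 2*u + 6) ==> (((6*y != 3*u + 7 <==> 6*y < 1) && (u + 2*y >= 2/3 ==> u == 6*y + 3)) || 12*y > 5)) && ((!(18*y >= 16 || 12*y <= 2*u + 6)) ==> (((6*y != 3*u - 8 <==> 6*y < 1) && (u + 2*y >= 17/3 ==> u == 6*y + 8)) || 12*y > 5)))); else branch requires ((y != -13 <==> y < -4) && ((1/3)*y >= 4 ==> y == -13)) || 2*y > -5.
Before the if: ((2*y != -6 || y > 4) ==> ((3*u == -5 ==> (((3*y >= 1 || 2*y <= 2*u - 4) ==> (((y != 3*u + 2 <==> y < -4) && (u + (1/3)*y >= -1 ==> u == y + 8)) || 2*y > -5)) && ((!(3*y >= 1 || 2*y <= 2*u - 4)) ==> (((y != 3*u - 13 <==> y < -4) && (u + (1/3)*y >= 4 ==> u == y + 13)) || 2*y > -5)))) && ((!(3*u == -5)) ==> (((18*y >= 16 || 12*y <= 2*u + 6) ==> (((6*y != 3*u + 7 <==> 6*y < 1) && (u + 2*y >= 2/3 ==> u == 6*y + 3)) || 12*y > 5)) && ((!(18*y >= 16 || 12*y <= 2*u + 6)) ==> (((6*y != 3*u - 8 <==> 6*y < 1) && (u + 2*y >= 17/3 ==> u == 6*y + 8)) || 12*y > 5)))))) && ((!(2*y != -6 || y > 4)) ==> (((y != -13 <==> y < -4) && ((1/3)*y >= 4 ==> y == -13)) || 2*y > -5))
Before u := u - 6: ((2*y != -6 || y > 4) ==> ((3*u == 13 ==> (((3*y >= 1 || 2*y <= 2*u - 16) ==> (((y != 3*u - 16 <==> y < -4) && (u + (1/3)*y >= 5 ==> u == y + 14)) || 2*y > -5)) && ((!(3*y >= 1 || 2*y <= 2*u - 16)) ==> (((y != 3*u - 31 <==> y < -4) && (u + (1/3)*y >= 10 ==> u == y + 19)) || 2*y > -5)))) && ((!(3*u == 13)) ==> (((18*y >= 16 || 12*y <= 2*u - 6) ==> (((6*y != 3*u - 11 <==> 6*y < 1) && (u + 2*y >= 20/3 ==> u == 6*y + 9)) || 12*y > 5)) && ((!(18*y >= 16 || 12*y <= 2*u - 6)) ==> (((6*y != 3*u - 26 <==> 6*y < 1) && (u + 2*y >= 35/3 ==> u == 6*y + 14)) || 12*y > 5)))))) && ((!(2*y != -6 || y > 4)) ==> (((y != -13 <==> y < -4) && ((1/3)*y >= 4 ==> y == -13)) || 2*y > -5))
Answer: WP = ((2*y != -6 || y > 4) ==> ((3*u == 13 ==> (((3*y >= 1 || 2*y <= 2*u - 16) ==> (((y != 3*u - 16 <==> y < -4) && (u + (1/3)*y >= 5 ==> u == y + 14)) || 2*y > -5)) && ((!(3*y >= 1 || 2*y <= 2*u - 16)) ==> (((y != 3*u - 31 <==> y < -4) && (u + (1/3)*y >= 10 ==> u == y + 19)) || 2*y > -5)))) && ((!(3*u == 13)) ==> (((18*y >= 16 || 12*y <= 2*u - 6) ==> (((6*y != 3*u - 11 <==> 6*y < 1) && (u + 2*y >= 20/3 ==> u == 6*y + 9)) || 12*y > 5)) && ((!(18*y >= 16 || 12*y <= 2*u - 6)) ==> (((6*y != 3*u - 26 <==> 6*y < 1) && (u + 2*y >= 35/3 ==> u == 6*y + 14)) || 12*y > 5)))))) && ((!(2*y != -6 || y > 4)) ==> (((y != -13 <==> y < -4) && ((1/3)*y >= 4 ==> y == -13)) || 2*y > -5))


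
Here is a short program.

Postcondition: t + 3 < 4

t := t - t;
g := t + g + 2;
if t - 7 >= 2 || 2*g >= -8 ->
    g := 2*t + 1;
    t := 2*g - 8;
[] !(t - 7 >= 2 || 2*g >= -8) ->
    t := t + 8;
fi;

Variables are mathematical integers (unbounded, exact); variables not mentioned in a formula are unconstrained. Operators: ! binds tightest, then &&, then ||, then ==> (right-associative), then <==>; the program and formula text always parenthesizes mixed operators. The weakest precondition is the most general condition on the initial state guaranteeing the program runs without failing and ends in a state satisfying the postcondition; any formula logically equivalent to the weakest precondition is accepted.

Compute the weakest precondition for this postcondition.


Working backward. After the program, the postcondition t + 3 < 4 must hold; in canonical form it is t < 1.
Then branch requires 4*t < 7; else branch requires t < -7.
Before the if: ((t >= 9 || 2*g >= -8) ==> 4*t < 7) && ((!(t >= 9 || 2*g >= -8)) ==> t < -7)
Before g := t + g + 2: ((t >= 9 || 2*g + 2*t >= -12) ==> 4*t < 7) && ((!(t >= 9 || 2*g + 2*t >= -12)) ==> t < -7)
Before t := t - t: 2*g >= -12
Answer: WP = 2*g >= -12


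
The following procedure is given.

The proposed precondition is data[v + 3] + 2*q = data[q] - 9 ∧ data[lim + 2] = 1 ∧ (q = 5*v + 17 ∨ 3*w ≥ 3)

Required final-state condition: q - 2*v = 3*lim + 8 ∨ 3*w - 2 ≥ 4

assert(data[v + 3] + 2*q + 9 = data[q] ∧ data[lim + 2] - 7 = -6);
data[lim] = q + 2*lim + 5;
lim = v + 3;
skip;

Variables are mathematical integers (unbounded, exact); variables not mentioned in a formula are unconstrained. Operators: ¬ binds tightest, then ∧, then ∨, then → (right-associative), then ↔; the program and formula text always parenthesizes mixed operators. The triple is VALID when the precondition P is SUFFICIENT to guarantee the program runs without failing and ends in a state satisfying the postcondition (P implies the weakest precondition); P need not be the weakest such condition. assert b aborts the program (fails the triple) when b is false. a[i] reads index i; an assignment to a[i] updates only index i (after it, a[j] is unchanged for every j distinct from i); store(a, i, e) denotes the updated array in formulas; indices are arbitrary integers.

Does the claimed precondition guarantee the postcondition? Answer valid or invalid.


Working backward. After the program, the postcondition q - 2*v = 3*lim + 8 ∨ 3*w - 2 ≥ 4 must hold; in canonical form it is q = 3*lim + 2*v + 8 ∨ 3*w ≥ 6.
Before skip: q = 3*lim + 2*v + 8 ∨ 3*w ≥ 6
Before lim := v + 3: q = 5*v + 17 ∨ 3*w ≥ 6
Before data[lim] := q + 2*lim + 5: q = 5*v + 17 ∨ 3*w ≥ 6
Before assert data[v + 3] + 2*q + 9 = data[q] ∧ data[lim + 2] - 7 = -6: data[v + 3] + 2*q = data[q] - 9 ∧ data[lim + 2] = 1 ∧ (q = 5*v + 17 ∨ 3*w ≥ 6)
The weakest precondition is data[v + 3] + 2*q = data[q] - 9 ∧ data[lim + 2] = 1 ∧ (q = 5*v + 17 ∨ 3*w ≥ 6).
Check whether data[v + 3] + 2*q = data[q] - 9 ∧ data[lim + 2] = 1 ∧ (q = 5*v + 17 ∨ 3*w ≥ 3) implies it.
Countermodel: at the initial state data = {[3] = 0, [7] = 1, [18] = 45, elsewhere 45}, lim = 5, q = 18, v = 0, w = 1, the precondition holds but the weakest precondition fails.
Answer: invalid
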